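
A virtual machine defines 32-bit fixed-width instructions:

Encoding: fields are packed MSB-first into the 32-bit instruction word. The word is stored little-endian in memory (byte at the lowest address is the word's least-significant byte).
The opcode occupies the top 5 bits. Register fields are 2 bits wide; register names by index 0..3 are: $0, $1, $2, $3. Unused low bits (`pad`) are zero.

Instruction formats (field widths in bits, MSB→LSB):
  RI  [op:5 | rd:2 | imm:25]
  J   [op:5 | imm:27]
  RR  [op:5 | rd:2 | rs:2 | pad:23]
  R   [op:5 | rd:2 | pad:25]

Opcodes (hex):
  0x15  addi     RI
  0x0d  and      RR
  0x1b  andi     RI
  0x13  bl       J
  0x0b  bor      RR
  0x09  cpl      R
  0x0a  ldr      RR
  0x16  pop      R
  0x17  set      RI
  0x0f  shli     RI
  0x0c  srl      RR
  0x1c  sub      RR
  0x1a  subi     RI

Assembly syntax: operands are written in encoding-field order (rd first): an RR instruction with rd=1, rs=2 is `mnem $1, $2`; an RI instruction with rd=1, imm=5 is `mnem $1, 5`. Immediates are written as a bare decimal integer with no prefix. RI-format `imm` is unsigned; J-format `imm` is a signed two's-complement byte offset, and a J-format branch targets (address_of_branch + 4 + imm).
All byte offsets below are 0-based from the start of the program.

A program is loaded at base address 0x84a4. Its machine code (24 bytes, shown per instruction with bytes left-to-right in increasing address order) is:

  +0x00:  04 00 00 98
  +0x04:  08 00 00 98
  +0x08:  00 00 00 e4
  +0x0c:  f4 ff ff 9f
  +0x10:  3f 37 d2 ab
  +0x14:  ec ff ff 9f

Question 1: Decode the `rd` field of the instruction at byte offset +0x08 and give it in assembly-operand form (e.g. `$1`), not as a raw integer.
[08] 00 00 00 e4 → 0xe4000000
  opcode bits[31:27]=0x1c: sub/RR
  rd: (w>>25)&0x3=0x2 → $2
  rs: (w>>23)&0x3=0x0 → $0

$2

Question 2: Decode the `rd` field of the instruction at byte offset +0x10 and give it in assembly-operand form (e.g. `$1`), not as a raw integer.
+0x10: 3f 37 d2 ab ⇒ word 0xabd2373f (little)
  top 5b → 0x15 → addi [RI]
  [26:25] rd=1 = $1
  [24:0] imm=30553919 = 30553919

$1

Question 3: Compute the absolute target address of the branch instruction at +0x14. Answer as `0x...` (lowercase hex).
0x84a8

off 0x14: read ec ff ff 9f as little → 0x9fffffec
  top 5b → 0x13 → bl [J]
  [26:0] imm=134217708 (s27→-20) = -20
  target = base 0x84a4 + off 0x14 + 4 + imm -20 = 0x84a8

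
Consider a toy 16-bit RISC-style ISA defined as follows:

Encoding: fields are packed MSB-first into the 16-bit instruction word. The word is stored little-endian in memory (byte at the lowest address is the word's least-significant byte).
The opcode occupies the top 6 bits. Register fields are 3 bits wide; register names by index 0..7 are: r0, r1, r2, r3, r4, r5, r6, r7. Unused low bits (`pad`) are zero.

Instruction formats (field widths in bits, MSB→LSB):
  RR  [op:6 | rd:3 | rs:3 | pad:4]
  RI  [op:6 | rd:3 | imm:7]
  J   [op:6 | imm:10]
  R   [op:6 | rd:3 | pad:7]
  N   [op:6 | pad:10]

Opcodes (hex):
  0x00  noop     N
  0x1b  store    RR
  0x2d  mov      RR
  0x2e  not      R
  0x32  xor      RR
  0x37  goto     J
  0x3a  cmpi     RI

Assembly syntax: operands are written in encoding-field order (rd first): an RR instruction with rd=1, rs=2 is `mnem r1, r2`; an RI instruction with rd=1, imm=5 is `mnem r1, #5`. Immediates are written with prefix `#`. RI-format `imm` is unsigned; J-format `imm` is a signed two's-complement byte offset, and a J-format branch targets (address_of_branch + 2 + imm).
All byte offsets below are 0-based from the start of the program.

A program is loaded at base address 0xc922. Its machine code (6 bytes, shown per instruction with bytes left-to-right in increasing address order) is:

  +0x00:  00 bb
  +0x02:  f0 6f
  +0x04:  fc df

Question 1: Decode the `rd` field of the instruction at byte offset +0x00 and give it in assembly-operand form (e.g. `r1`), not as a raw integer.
r6

@+00  little-endian(00 bb) = 0xbb00
  opcode bits[15:10]=0x2e: not/R
  rd: (w>>7)&0x7=0x6 → r6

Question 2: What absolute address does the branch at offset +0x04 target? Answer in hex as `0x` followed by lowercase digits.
0xc924

[04] fc df → 0xdffc
  top 6b → 0x37 → goto [J]
  imm@[9:0]=0x3fc (s10→-4) ⇒ #-4
  target = base 0xc922 + off 0x04 + 2 + imm -4 = 0xc924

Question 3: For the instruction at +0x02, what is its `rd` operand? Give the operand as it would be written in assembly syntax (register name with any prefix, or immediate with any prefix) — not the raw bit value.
@+02  little-endian(f0 6f) = 0x6ff0
  top 6b → 0x1b → store [RR]
  rd: (w>>7)&0x7=0x7 → r7
  rs: (w>>4)&0x7=0x7 → r7

r7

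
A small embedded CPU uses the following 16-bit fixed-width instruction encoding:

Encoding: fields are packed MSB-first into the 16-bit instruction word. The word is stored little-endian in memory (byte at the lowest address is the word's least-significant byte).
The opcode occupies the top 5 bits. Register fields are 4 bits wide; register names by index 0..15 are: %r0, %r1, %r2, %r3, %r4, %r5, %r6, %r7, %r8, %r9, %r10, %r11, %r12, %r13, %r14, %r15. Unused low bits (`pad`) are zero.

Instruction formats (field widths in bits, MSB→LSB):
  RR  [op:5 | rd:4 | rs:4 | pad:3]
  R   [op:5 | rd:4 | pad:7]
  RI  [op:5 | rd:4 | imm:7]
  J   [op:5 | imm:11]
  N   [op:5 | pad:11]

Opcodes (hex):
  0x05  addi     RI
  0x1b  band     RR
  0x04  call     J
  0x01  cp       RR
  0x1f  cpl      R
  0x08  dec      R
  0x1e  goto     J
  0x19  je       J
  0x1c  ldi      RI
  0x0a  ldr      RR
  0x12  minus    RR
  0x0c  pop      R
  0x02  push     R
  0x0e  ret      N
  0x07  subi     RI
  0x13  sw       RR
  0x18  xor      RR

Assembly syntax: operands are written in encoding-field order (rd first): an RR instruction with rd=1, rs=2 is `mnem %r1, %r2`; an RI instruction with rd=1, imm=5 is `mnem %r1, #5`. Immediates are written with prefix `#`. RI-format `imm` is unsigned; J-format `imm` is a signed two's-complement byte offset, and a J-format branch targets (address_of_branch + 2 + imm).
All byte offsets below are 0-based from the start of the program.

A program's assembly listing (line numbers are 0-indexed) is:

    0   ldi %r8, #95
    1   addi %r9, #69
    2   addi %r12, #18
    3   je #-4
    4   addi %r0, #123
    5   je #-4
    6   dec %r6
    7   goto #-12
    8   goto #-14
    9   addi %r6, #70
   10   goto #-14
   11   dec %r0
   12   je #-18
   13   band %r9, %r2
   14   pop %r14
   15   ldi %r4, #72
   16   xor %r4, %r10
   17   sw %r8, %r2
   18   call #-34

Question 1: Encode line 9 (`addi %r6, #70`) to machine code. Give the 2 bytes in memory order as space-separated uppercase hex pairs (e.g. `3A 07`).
46 2B

L9: addi op=0x5:5|rd=6:4|imm=70:7 ⇒ 0x2b46 ⇒ little 46 2b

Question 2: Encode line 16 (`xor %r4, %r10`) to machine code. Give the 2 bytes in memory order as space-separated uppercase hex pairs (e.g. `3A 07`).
16. xor fields op=0x18:5|rd=4:4|rs=10:4|pad=0:3 → word c250h → 50 c2

50 C2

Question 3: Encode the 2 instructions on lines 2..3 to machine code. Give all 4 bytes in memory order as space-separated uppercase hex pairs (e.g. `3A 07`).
12 2E FC CF

L2: addi op=0x5:5|rd=12:4|imm=18:7 ⇒ 0x2e12 ⇒ little 12 2e
L3: je op=0x19:5|imm=-4:11 ⇒ 0xcffc ⇒ little fc cf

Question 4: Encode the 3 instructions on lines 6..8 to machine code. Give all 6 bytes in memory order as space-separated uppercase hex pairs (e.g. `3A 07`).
6. dec fields op=0x8:5|rd=6:4|pad=0:7 → word 4300h → 00 43
7. goto fields op=0x1e:5|imm=-12:11 → word f7f4h → f4 f7
8. goto fields op=0x1e:5|imm=-14:11 → word f7f2h → f2 f7

00 43 F4 F7 F2 F7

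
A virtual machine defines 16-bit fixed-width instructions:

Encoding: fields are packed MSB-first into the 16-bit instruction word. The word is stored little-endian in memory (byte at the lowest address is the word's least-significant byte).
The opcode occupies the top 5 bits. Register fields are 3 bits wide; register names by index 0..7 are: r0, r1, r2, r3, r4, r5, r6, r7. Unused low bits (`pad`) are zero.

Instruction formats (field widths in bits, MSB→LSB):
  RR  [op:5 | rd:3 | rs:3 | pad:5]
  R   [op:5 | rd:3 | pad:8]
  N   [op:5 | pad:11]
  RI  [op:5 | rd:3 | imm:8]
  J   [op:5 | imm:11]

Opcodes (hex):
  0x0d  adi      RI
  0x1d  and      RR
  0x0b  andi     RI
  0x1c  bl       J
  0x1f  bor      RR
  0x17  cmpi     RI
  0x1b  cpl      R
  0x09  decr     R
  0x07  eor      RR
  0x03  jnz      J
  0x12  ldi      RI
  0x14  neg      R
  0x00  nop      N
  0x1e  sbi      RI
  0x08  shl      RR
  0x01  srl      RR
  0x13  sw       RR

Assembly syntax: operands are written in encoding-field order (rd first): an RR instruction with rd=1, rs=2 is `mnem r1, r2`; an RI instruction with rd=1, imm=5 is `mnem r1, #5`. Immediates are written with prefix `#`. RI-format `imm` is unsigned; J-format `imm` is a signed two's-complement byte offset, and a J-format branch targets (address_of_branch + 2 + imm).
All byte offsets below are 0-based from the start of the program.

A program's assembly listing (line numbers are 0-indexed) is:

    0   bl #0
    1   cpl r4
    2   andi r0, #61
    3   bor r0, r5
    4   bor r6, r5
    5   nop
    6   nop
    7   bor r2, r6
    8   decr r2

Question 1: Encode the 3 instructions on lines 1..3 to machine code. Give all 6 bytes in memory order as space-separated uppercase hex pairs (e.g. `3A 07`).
line 1 (cpl): pack op=0x1b:5|rd=4:3|pad=0:8 = 0xdc00; little→ 00 dc
line 2 (andi): pack op=0xb:5|rd=0:3|imm=61:8 = 0x583d; little→ 3d 58
line 3 (bor): pack op=0x1f:5|rd=0:3|rs=5:3|pad=0:5 = 0xf8a0; little→ a0 f8

00 DC 3D 58 A0 F8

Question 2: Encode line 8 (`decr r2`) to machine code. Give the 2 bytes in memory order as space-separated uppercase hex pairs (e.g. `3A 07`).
00 4A

8. decr fields op=0x9:5|rd=2:3|pad=0:8 → word 4a00h → 00 4a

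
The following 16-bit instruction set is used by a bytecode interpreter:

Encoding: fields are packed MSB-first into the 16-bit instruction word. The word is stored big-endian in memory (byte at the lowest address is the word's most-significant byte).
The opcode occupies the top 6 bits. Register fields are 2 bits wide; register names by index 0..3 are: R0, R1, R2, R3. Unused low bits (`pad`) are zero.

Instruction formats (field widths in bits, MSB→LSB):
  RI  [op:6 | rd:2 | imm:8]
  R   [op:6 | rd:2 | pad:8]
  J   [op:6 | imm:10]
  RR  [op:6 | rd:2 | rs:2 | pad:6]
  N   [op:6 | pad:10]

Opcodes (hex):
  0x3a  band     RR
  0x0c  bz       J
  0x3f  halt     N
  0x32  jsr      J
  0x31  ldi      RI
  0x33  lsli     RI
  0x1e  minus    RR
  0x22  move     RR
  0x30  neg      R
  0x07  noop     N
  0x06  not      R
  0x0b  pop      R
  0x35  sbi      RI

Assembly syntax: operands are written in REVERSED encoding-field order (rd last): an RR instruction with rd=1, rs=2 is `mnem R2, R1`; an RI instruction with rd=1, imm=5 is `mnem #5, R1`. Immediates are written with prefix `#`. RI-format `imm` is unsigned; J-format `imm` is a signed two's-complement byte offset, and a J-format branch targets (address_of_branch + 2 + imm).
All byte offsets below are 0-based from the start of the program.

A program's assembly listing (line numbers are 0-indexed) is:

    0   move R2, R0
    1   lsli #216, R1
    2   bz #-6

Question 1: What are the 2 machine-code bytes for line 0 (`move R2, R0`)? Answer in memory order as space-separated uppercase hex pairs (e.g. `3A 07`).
88 80

line 0 (move): pack op=0x22:6|rd=0:2|rs=2:2|pad=0:6 = 0x8880; big→ 88 80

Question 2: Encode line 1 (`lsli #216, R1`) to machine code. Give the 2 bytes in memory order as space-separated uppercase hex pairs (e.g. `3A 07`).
CD D8

line 1 (lsli): pack op=0x33:6|rd=1:2|imm=216:8 = 0xcdd8; big→ cd d8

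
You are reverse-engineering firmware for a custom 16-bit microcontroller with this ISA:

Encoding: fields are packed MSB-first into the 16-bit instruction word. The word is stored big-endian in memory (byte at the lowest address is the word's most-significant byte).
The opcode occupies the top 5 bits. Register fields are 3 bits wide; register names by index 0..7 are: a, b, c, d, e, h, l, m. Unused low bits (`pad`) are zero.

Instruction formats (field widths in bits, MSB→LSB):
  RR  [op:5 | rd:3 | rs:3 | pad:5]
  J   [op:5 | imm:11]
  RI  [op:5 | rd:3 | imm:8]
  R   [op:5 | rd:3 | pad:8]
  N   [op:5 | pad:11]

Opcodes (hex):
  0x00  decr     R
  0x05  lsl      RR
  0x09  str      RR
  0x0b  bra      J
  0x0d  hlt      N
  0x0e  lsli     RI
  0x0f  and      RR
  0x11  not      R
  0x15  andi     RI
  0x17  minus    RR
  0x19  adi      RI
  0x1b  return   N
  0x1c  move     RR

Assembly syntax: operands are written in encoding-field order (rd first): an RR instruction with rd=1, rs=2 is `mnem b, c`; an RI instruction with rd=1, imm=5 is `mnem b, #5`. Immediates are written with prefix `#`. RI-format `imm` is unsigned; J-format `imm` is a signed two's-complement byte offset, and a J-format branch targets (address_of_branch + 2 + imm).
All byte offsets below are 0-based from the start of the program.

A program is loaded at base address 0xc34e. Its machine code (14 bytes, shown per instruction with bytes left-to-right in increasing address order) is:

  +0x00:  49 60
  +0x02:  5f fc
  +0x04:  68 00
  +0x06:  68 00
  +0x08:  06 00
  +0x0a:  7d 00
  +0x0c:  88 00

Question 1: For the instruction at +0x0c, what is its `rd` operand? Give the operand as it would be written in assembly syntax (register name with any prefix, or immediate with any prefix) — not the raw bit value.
a

[0c] 88 00 → 0x8800
  opcode bits[15:11]=0x11: not/R
  rd: (w>>8)&0x7=0x0 → a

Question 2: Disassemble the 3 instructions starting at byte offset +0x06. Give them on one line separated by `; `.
@+06  big-endian(68 00) = 0x6800
  opcode bits[15:11]=0xd: hlt/N
@+08  big-endian(06 00) = 0x0600
  opcode bits[15:11]=0x0: decr/R
  rd@[10:8]=0x6 ⇒ l
@+0a  big-endian(7d 00) = 0x7d00
  opcode bits[15:11]=0xf: and/RR
  rd@[10:8]=0x5 ⇒ h
  rs@[7:5]=0x0 ⇒ a

hlt; decr l; and h, a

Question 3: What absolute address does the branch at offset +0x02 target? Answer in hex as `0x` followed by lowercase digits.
[02] 5f fc → 0x5ffc
  top 5b → 0xb → bra [J]
  imm: (w>>0)&0x7ff=0x7fc (s11→-4) → #-4
  target = base 0xc34e + off 0x02 + 2 + imm -4 = 0xc34e

0xc34e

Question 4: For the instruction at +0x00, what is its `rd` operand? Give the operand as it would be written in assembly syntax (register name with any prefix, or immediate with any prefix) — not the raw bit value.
b

@+00  big-endian(49 60) = 0x4960
  opcode bits[15:11]=0x9: str/RR
  [10:8] rd=1 = b
  [7:5] rs=3 = d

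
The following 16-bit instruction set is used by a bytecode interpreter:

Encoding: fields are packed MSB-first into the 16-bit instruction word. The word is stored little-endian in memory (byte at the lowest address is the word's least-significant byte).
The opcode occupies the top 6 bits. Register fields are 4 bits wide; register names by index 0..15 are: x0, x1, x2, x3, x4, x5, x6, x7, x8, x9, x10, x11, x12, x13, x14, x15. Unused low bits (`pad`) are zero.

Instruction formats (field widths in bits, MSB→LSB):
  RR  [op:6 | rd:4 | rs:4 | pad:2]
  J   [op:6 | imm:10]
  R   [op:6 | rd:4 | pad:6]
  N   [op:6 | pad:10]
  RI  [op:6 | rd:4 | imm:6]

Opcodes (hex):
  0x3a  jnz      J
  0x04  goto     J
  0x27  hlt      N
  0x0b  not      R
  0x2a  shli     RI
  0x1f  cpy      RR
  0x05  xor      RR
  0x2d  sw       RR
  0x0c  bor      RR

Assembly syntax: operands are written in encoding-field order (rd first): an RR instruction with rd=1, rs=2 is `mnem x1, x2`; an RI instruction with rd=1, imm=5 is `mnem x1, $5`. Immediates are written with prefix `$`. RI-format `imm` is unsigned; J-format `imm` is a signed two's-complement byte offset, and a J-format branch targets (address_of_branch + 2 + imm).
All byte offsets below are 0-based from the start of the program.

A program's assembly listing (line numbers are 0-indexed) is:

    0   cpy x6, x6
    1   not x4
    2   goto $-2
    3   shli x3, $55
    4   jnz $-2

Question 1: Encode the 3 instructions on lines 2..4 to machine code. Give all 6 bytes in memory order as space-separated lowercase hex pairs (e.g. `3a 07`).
2. goto fields op=0x4:6|imm=-2:10 → word 13feh → fe 13
3. shli fields op=0x2a:6|rd=3:4|imm=55:6 → word a8f7h → f7 a8
4. jnz fields op=0x3a:6|imm=-2:10 → word ebfeh → fe eb

fe 13 f7 a8 fe eb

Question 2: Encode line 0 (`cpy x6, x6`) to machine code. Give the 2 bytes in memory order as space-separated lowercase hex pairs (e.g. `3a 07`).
98 7d

line 0 (cpy): pack op=0x1f:6|rd=6:4|rs=6:4|pad=0:2 = 0x7d98; little→ 98 7d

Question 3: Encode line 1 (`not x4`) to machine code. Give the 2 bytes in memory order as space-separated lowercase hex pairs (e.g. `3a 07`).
1. not fields op=0xb:6|rd=4:4|pad=0:6 → word 2d00h → 00 2d

00 2d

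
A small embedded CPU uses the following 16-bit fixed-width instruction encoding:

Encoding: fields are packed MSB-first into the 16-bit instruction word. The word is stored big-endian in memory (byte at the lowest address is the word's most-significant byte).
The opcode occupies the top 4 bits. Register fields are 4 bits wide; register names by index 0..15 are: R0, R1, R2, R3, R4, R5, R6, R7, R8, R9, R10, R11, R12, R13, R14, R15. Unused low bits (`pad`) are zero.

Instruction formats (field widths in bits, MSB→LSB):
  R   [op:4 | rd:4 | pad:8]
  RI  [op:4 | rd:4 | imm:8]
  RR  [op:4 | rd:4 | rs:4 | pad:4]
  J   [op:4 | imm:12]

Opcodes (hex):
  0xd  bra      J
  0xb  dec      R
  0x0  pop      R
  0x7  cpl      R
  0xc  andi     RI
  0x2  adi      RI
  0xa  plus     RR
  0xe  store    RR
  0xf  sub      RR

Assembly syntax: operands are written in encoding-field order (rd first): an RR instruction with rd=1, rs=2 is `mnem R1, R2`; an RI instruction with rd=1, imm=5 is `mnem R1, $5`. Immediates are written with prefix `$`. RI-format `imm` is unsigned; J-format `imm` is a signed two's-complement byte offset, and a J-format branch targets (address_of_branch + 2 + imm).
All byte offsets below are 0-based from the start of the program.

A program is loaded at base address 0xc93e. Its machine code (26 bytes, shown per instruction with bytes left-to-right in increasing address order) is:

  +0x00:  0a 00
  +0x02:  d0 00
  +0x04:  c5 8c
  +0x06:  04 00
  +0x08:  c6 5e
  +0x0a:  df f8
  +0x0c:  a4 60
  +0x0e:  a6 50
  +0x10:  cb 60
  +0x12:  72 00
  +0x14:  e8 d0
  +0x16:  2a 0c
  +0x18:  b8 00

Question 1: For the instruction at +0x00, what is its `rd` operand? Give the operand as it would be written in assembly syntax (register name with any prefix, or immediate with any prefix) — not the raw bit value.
R10

@+00  big-endian(0a 00) = 0x0a00
  op=0x0a00>>12=0x0 ⇒ pop (R)
  rd: (w>>8)&0xf=0xa → R10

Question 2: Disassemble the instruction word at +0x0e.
off 0x0e: read a6 50 as big → 0xa650
  op=0xa650>>12=0xa ⇒ plus (RR)
  rd@[11:8]=0x6 ⇒ R6
  rs@[7:4]=0x5 ⇒ R5

plus R6, R5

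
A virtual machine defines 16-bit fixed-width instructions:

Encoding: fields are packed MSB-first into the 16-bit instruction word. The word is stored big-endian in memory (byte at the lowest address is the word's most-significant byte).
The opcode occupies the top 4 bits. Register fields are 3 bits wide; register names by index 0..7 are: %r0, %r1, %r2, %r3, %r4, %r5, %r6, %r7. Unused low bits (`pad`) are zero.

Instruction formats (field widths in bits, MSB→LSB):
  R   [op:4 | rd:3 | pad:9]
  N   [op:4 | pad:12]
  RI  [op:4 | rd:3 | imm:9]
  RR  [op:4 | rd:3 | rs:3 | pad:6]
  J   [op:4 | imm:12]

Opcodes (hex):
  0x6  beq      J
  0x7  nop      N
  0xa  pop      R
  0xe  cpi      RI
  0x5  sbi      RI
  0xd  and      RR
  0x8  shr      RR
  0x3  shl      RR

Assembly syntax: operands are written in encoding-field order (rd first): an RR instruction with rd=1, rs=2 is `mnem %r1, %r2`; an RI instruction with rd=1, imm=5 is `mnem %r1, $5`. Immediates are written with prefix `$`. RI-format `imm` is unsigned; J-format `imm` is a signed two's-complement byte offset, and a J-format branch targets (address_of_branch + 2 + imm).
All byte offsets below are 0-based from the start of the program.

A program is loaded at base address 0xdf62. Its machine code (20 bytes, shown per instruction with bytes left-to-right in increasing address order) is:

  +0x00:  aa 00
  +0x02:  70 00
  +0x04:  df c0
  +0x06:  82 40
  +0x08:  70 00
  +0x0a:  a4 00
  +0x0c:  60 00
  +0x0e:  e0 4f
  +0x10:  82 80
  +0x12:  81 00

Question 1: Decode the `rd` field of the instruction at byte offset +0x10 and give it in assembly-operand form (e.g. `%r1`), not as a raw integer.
%r1

@+10  big-endian(82 80) = 0x8280
  opcode bits[15:12]=0x8: shr/RR
  [11:9] rd=1 = %r1
  [8:6] rs=2 = %r2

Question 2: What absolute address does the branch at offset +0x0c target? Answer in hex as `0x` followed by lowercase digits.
0xdf70

[0c] 60 00 → 0x6000
  top 4b → 0x6 → beq [J]
  imm: (w>>0)&0xfff=0x0 → $0
  target = base 0xdf62 + off 0x0c + 2 + imm 0 = 0xdf70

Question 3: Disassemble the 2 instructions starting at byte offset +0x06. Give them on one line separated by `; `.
shr %r1, %r1; nop

off 0x06: read 82 40 as big → 0x8240
  op=0x8240>>12=0x8 ⇒ shr (RR)
  [11:9] rd=1 = %r1
  [8:6] rs=1 = %r1
off 0x08: read 70 00 as big → 0x7000
  op=0x7000>>12=0x7 ⇒ nop (N)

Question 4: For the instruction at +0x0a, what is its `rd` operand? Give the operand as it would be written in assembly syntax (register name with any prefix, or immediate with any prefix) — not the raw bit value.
+0x0a: a4 00 ⇒ word 0xa400 (big)
  top 4b → 0xa → pop [R]
  rd: (w>>9)&0x7=0x2 → %r2

%r2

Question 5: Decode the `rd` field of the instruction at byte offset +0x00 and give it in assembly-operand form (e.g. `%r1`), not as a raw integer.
off 0x00: read aa 00 as big → 0xaa00
  op=0xaa00>>12=0xa ⇒ pop (R)
  rd: (w>>9)&0x7=0x5 → %r5

%r5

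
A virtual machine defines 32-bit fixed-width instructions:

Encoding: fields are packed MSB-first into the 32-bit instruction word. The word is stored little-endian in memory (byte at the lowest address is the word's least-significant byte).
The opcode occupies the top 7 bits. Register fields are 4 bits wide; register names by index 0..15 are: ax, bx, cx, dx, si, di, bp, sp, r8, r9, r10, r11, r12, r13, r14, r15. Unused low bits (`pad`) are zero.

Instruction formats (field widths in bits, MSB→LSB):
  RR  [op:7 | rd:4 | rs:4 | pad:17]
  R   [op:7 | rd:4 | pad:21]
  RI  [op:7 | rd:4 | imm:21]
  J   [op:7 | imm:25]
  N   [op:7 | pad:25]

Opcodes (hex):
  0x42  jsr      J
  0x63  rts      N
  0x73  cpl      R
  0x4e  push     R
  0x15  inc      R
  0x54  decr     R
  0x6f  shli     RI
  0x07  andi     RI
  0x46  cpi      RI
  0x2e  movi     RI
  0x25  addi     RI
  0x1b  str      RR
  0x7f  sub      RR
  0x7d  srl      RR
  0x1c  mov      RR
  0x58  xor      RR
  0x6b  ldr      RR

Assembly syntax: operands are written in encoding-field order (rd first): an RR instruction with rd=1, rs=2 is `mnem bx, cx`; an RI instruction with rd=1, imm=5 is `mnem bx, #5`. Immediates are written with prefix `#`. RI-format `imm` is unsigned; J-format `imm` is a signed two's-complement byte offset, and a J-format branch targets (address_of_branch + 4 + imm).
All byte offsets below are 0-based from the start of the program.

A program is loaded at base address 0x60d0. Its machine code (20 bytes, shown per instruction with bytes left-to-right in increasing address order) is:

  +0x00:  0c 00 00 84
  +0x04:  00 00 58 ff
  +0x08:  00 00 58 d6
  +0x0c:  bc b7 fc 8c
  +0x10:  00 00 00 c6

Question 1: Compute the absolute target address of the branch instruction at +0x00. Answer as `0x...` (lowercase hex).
0x60e0

+0x00: 0c 00 00 84 ⇒ word 0x8400000c (little)
  top 7b → 0x42 → jsr [J]
  imm: (w>>0)&0x1ffffff=0xc → #12
  target = base 0x60d0 + off 0x00 + 4 + imm 12 = 0x60e0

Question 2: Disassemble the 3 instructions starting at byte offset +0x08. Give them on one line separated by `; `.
ldr cx, r12; cpi sp, #1882044; rts

off 0x08: read 00 00 58 d6 as little → 0xd6580000
  top 7b → 0x6b → ldr [RR]
  rd: (w>>21)&0xf=0x2 → cx
  rs: (w>>17)&0xf=0xc → r12
off 0x0c: read bc b7 fc 8c as little → 0x8cfcb7bc
  top 7b → 0x46 → cpi [RI]
  rd: (w>>21)&0xf=0x7 → sp
  imm: (w>>0)&0x1fffff=0x1cb7bc → #1882044
off 0x10: read 00 00 00 c6 as little → 0xc6000000
  top 7b → 0x63 → rts [N]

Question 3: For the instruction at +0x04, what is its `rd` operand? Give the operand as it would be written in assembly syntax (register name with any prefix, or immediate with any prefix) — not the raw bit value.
@+04  little-endian(00 00 58 ff) = 0xff580000
  top 7b → 0x7f → sub [RR]
  rd@[24:21]=0xa ⇒ r10
  rs@[20:17]=0xc ⇒ r12

r10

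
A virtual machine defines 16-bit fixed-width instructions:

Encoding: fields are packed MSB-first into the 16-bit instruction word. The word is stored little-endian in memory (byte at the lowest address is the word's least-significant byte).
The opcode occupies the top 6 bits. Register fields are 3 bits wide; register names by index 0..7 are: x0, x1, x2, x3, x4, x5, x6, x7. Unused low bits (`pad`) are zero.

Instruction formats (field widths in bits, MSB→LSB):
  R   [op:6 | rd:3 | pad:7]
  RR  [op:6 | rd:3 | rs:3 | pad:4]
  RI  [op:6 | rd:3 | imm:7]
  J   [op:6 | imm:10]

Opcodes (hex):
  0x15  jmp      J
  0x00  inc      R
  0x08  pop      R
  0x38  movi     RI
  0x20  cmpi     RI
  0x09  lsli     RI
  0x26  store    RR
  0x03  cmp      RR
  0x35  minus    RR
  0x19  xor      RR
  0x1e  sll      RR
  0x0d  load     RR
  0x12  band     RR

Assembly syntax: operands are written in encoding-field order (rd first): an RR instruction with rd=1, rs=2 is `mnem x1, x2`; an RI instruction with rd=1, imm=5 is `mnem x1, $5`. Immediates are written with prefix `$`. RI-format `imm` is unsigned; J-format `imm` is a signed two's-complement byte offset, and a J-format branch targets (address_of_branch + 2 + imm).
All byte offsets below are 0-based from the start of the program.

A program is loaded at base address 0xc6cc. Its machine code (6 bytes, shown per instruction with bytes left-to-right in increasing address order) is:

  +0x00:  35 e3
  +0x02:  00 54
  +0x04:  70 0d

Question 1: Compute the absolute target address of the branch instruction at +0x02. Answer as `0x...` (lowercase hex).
0xc6d0

[02] 00 54 → 0x5400
  top 6b → 0x15 → jmp [J]
  imm: (w>>0)&0x3ff=0x0 → $0
  target = base 0xc6cc + off 0x02 + 2 + imm 0 = 0xc6d0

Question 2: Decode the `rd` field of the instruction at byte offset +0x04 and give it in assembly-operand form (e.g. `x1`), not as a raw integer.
[04] 70 0d → 0x0d70
  opcode bits[15:10]=0x3: cmp/RR
  rd@[9:7]=0x2 ⇒ x2
  rs@[6:4]=0x7 ⇒ x7

x2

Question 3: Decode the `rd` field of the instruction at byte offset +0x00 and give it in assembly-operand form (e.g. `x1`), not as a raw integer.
x6

off 0x00: read 35 e3 as little → 0xe335
  opcode bits[15:10]=0x38: movi/RI
  [9:7] rd=6 = x6
  [6:0] imm=53 = $53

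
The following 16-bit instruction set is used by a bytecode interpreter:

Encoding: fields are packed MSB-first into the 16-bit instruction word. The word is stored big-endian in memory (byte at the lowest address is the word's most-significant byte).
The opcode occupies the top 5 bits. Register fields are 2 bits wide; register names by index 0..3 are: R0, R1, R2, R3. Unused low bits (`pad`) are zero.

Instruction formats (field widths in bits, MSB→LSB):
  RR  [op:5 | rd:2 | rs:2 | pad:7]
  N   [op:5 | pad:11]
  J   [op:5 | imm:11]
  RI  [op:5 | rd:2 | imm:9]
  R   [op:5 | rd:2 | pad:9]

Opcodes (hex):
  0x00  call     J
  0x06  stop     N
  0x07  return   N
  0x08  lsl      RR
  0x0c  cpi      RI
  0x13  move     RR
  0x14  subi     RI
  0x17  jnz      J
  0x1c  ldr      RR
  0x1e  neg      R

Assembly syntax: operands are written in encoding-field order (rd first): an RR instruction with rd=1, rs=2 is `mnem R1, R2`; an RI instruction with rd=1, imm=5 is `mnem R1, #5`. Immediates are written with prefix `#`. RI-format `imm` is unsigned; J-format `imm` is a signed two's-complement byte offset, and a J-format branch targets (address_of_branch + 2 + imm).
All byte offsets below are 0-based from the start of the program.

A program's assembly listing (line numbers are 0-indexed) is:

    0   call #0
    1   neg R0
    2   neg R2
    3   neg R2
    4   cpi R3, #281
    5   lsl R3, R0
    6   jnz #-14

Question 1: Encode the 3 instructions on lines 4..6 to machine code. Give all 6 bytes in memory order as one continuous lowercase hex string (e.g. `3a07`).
67194600bff2

4. cpi fields op=0xc:5|rd=3:2|imm=281:9 → word 6719h → 67 19
5. lsl fields op=0x8:5|rd=3:2|rs=0:2|pad=0:7 → word 4600h → 46 00
6. jnz fields op=0x17:5|imm=-14:11 → word bff2h → bf f2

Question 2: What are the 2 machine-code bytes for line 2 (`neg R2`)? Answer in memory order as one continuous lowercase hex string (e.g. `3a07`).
2. neg fields op=0x1e:5|rd=2:2|pad=0:9 → word f400h → f4 00

f400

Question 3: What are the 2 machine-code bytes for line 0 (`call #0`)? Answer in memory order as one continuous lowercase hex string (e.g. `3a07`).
0. call fields op=0x0:5|imm=0:11 → word 0000h → 00 00

0000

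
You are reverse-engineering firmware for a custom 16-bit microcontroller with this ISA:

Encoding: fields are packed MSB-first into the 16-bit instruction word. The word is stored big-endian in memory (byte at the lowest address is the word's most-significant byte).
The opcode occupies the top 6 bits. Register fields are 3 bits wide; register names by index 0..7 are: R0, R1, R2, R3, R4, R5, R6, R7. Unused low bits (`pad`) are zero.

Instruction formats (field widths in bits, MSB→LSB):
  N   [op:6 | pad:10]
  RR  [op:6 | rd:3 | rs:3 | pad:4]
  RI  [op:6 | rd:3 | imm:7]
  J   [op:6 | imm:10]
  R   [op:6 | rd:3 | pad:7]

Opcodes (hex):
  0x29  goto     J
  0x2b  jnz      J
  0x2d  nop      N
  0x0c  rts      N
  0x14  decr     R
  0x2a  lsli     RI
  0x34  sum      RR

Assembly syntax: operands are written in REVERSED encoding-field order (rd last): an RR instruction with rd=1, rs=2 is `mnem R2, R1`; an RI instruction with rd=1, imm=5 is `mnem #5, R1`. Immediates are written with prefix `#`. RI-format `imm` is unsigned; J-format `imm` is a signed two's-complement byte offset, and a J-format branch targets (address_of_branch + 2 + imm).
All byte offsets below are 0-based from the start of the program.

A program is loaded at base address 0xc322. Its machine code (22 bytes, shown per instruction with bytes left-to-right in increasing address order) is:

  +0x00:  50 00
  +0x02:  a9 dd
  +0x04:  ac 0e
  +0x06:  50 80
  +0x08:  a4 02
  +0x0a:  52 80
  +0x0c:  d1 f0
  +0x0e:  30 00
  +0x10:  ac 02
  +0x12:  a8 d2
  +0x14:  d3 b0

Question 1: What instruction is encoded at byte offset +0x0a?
+0x0a: 52 80 ⇒ word 0x5280 (big)
  opcode bits[15:10]=0x14: decr/R
  [9:7] rd=5 = R5

decr R5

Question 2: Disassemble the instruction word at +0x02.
lsli #93, R3

off 0x02: read a9 dd as big → 0xa9dd
  opcode bits[15:10]=0x2a: lsli/RI
  rd@[9:7]=0x3 ⇒ R3
  imm@[6:0]=0x5d ⇒ #93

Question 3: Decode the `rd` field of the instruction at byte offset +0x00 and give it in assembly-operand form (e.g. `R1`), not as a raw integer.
off 0x00: read 50 00 as big → 0x5000
  top 6b → 0x14 → decr [R]
  rd@[9:7]=0x0 ⇒ R0

R0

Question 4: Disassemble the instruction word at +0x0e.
rts

[0e] 30 00 → 0x3000
  top 6b → 0xc → rts [N]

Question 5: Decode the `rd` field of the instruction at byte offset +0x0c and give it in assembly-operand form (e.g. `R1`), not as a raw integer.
R3

[0c] d1 f0 → 0xd1f0
  opcode bits[15:10]=0x34: sum/RR
  rd@[9:7]=0x3 ⇒ R3
  rs@[6:4]=0x7 ⇒ R7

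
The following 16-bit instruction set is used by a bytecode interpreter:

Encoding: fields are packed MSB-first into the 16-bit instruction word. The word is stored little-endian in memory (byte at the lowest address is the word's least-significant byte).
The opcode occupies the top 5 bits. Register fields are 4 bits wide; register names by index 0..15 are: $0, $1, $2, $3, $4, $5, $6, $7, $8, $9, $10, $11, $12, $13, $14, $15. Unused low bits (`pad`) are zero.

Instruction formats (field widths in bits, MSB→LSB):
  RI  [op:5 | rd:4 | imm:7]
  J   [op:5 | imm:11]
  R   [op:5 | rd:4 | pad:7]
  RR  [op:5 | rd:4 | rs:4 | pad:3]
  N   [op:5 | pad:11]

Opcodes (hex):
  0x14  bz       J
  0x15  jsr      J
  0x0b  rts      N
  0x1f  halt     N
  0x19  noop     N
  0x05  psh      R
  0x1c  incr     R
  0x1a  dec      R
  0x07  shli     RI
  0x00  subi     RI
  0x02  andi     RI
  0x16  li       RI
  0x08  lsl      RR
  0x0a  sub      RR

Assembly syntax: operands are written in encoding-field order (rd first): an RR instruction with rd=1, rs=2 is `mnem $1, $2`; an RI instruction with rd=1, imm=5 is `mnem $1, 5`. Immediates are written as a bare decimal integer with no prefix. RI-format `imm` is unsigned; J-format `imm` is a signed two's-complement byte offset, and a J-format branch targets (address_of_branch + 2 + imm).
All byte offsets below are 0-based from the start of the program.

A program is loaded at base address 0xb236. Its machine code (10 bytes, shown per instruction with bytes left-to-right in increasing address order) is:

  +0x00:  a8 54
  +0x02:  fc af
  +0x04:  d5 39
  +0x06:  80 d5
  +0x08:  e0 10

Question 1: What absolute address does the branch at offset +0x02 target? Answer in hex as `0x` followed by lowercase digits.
0xb236

off 0x02: read fc af as little → 0xaffc
  opcode bits[15:11]=0x15: jsr/J
  [10:0] imm=2044 (s11→-4) = -4
  target = base 0xb236 + off 0x02 + 2 + imm -4 = 0xb236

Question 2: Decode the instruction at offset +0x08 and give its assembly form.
andi $1, 96

@+08  little-endian(e0 10) = 0x10e0
  opcode bits[15:11]=0x2: andi/RI
  [10:7] rd=1 = $1
  [6:0] imm=96 = 96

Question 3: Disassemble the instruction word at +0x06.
+0x06: 80 d5 ⇒ word 0xd580 (little)
  op=0xd580>>11=0x1a ⇒ dec (R)
  rd@[10:7]=0xb ⇒ $11

dec $11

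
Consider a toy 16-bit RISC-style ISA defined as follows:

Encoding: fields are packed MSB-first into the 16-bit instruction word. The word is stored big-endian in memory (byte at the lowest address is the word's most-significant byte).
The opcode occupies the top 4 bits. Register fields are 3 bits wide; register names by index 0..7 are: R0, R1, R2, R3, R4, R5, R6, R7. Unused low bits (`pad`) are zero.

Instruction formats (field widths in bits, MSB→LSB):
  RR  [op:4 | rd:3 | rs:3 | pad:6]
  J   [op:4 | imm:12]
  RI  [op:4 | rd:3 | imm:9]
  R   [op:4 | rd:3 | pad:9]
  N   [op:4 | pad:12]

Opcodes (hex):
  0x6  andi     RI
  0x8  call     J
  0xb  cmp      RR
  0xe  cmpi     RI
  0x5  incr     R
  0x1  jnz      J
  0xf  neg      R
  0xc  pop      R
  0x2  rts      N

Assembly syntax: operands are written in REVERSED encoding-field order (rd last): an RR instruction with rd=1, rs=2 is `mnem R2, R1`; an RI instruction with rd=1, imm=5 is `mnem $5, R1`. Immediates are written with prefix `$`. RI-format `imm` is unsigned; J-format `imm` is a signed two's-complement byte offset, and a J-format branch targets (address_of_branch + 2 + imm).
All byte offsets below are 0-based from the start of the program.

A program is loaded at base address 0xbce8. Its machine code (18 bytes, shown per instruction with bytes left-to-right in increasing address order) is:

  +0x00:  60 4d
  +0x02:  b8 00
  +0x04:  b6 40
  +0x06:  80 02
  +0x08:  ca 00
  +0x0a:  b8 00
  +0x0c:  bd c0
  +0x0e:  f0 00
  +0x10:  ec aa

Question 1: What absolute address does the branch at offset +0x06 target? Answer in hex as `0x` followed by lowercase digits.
0xbcf2

@+06  big-endian(80 02) = 0x8002
  opcode bits[15:12]=0x8: call/J
  imm: (w>>0)&0xfff=0x2 → $2
  target = base 0xbce8 + off 0x06 + 2 + imm 2 = 0xbcf2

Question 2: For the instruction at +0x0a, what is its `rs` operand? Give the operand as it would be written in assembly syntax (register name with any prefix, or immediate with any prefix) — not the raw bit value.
[0a] b8 00 → 0xb800
  opcode bits[15:12]=0xb: cmp/RR
  [11:9] rd=4 = R4
  [8:6] rs=0 = R0

R0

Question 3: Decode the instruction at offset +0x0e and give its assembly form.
neg R0

+0x0e: f0 00 ⇒ word 0xf000 (big)
  opcode bits[15:12]=0xf: neg/R
  rd@[11:9]=0x0 ⇒ R0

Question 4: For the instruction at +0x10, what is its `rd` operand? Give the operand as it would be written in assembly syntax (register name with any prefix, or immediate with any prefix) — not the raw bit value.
@+10  big-endian(ec aa) = 0xecaa
  opcode bits[15:12]=0xe: cmpi/RI
  rd: (w>>9)&0x7=0x6 → R6
  imm: (w>>0)&0x1ff=0xaa → $170

R6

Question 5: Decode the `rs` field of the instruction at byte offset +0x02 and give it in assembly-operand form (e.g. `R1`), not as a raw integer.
R0

off 0x02: read b8 00 as big → 0xb800
  top 4b → 0xb → cmp [RR]
  [11:9] rd=4 = R4
  [8:6] rs=0 = R0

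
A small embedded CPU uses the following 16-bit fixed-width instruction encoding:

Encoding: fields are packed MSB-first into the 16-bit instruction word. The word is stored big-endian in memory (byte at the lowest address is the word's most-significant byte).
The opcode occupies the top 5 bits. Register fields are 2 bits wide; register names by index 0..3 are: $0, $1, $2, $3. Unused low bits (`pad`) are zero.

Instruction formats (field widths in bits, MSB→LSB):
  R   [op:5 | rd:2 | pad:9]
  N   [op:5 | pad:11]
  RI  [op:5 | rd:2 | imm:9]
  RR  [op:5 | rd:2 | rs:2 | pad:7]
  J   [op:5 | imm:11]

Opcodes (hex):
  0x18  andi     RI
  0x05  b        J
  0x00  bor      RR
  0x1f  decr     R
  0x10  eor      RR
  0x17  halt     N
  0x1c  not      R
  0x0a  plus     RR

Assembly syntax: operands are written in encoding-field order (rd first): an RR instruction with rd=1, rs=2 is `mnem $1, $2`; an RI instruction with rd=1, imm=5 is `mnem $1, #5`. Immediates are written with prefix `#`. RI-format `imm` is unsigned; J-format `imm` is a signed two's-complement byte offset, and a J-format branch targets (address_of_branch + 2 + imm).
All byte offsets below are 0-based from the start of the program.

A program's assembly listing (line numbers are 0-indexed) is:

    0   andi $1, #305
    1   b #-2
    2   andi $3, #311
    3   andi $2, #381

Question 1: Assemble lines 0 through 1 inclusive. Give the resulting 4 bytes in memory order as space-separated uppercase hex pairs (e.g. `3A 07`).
C3 31 2F FE

line 0 (andi): pack op=0x18:5|rd=1:2|imm=305:9 = 0xc331; big→ c3 31
line 1 (b): pack op=0x5:5|imm=-2:11 = 0x2ffe; big→ 2f fe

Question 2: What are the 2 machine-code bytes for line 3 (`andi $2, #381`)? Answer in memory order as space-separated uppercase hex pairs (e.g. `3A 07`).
L3: andi op=0x18:5|rd=2:2|imm=381:9 ⇒ 0xc57d ⇒ big c5 7d

C5 7D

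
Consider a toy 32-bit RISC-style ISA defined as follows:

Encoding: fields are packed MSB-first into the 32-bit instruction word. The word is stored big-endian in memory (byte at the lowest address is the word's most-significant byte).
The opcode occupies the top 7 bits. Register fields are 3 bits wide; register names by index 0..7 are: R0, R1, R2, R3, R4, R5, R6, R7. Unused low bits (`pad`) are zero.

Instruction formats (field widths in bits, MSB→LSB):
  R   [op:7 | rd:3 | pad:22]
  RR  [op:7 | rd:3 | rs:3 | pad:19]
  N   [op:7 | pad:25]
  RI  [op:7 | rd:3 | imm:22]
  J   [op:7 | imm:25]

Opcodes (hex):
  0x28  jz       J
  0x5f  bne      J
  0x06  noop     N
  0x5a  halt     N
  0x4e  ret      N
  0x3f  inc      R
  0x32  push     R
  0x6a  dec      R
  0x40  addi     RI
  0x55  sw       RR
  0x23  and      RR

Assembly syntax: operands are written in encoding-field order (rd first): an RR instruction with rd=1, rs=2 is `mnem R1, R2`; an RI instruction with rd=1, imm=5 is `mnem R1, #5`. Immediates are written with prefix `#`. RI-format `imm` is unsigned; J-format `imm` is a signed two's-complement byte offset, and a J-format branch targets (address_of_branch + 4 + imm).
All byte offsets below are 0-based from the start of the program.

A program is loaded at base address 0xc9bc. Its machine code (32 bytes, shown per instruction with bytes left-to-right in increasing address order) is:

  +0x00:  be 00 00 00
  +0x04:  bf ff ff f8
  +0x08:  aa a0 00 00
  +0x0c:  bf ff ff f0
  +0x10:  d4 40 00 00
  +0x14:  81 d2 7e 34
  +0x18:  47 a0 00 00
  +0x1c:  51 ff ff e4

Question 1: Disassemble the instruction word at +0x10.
[10] d4 40 00 00 → 0xd4400000
  top 7b → 0x6a → dec [R]
  rd@[24:22]=0x1 ⇒ R1

dec R1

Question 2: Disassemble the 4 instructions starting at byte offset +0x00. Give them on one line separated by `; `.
[00] be 00 00 00 → 0xbe000000
  opcode bits[31:25]=0x5f: bne/J
  [24:0] imm=0 = #0
[04] bf ff ff f8 → 0xbffffff8
  opcode bits[31:25]=0x5f: bne/J
  [24:0] imm=33554424 (s25→-8) = #-8
[08] aa a0 00 00 → 0xaaa00000
  opcode bits[31:25]=0x55: sw/RR
  [24:22] rd=2 = R2
  [21:19] rs=4 = R4
[0c] bf ff ff f0 → 0xbffffff0
  opcode bits[31:25]=0x5f: bne/J
  [24:0] imm=33554416 (s25→-16) = #-16

bne #0; bne #-8; sw R2, R4; bne #-16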